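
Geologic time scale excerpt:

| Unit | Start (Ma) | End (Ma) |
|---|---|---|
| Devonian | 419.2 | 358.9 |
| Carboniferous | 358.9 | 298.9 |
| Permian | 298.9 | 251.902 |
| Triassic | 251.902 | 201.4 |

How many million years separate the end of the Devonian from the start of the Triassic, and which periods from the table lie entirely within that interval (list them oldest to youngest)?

End of Devonian = 358.9 Ma; start of Triassic = 251.902 Ma.
Gap = 358.9 − 251.902 = 106.998 Myr.
Periods wholly inside 358.9–251.902 Ma: Carboniferous (358.9–298.9), Permian (298.9–251.902).

106.998 million years; Carboniferous, Permian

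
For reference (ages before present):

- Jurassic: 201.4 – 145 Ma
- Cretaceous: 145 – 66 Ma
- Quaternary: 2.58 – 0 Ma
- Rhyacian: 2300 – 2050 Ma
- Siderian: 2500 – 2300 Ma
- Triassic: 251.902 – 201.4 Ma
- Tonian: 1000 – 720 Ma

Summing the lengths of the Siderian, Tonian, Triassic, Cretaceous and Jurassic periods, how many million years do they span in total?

Duration is start − end for each: (2500 − 2300) + (1000 − 720) + (251.902 − 201.4) + (145 − 66) + (201.4 − 145).
That is 200 + 280 + 50.502 + 79 + 56.4, which totals 665.902 million years.

665.902 million years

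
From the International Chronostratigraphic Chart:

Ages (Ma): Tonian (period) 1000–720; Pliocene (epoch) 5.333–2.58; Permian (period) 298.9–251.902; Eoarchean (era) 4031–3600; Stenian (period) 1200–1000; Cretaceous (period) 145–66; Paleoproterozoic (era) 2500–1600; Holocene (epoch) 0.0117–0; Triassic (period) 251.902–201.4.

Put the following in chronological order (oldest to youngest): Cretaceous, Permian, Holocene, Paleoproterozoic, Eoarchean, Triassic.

Eoarchean, Paleoproterozoic, Permian, Triassic, Cretaceous, Holocene

The oldest of these is Eoarchean (starts 4031 Ma) and the youngest is Holocene (ends 0 Ma).
In between, by decreasing start age: Paleoproterozoic (2500), Permian (298.9), Triassic (251.902), Cretaceous (145).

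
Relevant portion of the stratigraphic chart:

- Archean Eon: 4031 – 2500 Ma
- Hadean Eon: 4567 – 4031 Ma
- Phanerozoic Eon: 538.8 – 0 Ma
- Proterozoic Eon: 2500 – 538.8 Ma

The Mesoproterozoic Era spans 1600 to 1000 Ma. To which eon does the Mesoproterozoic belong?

The Mesoproterozoic (1600–1000 Ma) lies entirely within 2500–538.8 Ma, the Proterozoic Eon.

Proterozoic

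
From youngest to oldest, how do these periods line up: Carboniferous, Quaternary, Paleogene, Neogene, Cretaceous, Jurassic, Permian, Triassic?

Era membership (oldest first within each) — Paleozoic: Carboniferous, Permian; Mesozoic: Triassic, Jurassic, Cretaceous; Cenozoic: Paleogene, Neogene, Quaternary. Paleozoic precedes Mesozoic, which precedes Cenozoic. Concatenating the groups in that era order and then reversing gives youngest to oldest.

Quaternary → Neogene → Paleogene → Cretaceous → Jurassic → Triassic → Permian → Carboniferous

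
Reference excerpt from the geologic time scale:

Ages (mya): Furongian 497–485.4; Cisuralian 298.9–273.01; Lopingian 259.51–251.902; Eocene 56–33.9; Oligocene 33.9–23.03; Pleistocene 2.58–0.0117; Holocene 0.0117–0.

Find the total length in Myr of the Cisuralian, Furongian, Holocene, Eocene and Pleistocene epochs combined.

62.17 million years

Duration is start − end for each: (298.9 − 273.01) + (497 − 485.4) + (0.0117 − 0) + (56 − 33.9) + (2.58 − 0.0117).
That is 25.89 + 11.6 + 0.0117 + 22.1 + 2.5683, which totals 62.17 million years.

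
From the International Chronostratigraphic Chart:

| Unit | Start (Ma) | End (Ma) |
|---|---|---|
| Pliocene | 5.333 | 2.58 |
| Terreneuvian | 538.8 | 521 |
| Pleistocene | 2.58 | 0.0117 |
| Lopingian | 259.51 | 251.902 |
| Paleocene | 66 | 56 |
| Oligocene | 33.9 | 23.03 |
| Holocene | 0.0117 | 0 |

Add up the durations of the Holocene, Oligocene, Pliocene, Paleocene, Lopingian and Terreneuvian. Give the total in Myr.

49.0427 million years

Duration is start − end for each: (0.0117 − 0) + (33.9 − 23.03) + (5.333 − 2.58) + (66 − 56) + (259.51 − 251.902) + (538.8 − 521).
That is 0.0117 + 10.87 + 2.753 + 10 + 7.608 + 17.8, which totals 49.0427 million years.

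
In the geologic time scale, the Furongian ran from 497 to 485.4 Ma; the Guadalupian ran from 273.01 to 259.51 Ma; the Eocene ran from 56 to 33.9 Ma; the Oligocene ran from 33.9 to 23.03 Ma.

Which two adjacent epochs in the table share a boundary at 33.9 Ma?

Eocene and Oligocene

The Eocene ends at 33.9 Ma and the Oligocene begins at 33.9 Ma, so they share that boundary.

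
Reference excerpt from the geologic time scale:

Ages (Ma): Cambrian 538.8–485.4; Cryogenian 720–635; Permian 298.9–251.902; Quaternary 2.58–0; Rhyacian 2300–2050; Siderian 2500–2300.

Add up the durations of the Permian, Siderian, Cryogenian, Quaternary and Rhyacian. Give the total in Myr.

Duration is start − end for each: (298.9 − 251.902) + (2500 − 2300) + (720 − 635) + (2.58 − 0) + (2300 − 2050).
That is 46.998 + 200 + 85 + 2.58 + 250, which totals 584.578 million years.

584.578 million years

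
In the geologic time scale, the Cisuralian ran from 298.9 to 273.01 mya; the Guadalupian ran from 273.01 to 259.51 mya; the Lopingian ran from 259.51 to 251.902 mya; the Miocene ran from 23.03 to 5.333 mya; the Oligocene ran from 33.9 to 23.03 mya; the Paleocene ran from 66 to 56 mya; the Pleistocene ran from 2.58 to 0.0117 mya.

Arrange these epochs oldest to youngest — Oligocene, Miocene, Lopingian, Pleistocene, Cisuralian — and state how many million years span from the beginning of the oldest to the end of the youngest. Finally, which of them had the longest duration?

Cisuralian, Lopingian, Oligocene, Miocene, Pleistocene; total span 298.8883 Myr; longest is Cisuralian

Start ages (Ma): Cisuralian 298.9, Lopingian 259.51, Oligocene 33.9, Miocene 23.03, Pleistocene 2.58.
Ordered oldest to youngest: Cisuralian, Lopingian, Oligocene, Miocene, Pleistocene.
Span = 298.9 − 0.0117 = 298.8883 Myr.
Durations: Cisuralian 25.89, Pleistocene 2.5683, Oligocene 10.87, Lopingian 7.608, Miocene 17.697 → longest is Cisuralian (25.89 Myr).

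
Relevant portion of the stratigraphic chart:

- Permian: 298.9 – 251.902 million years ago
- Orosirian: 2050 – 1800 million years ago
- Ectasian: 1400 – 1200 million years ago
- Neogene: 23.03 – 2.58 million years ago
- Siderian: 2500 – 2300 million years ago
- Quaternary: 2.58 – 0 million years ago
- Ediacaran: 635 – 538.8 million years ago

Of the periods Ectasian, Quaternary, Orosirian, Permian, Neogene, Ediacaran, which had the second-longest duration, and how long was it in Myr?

Ectasian, 200 million years

Start − end for each: Ectasian 1400 − 1200 = 200; Quaternary 2.58 − 0 = 2.58; Orosirian 2050 − 1800 = 250; Permian 298.9 − 251.902 = 46.998; Neogene 23.03 − 2.58 = 20.45; Ediacaran 635 − 538.8 = 96.2.
Ranking these from longest: Orosirian > Ectasian > Ediacaran > Permian > Neogene > Quaternary.
Position 2 in that ranking is Ectasian, which lasted 200 Myr.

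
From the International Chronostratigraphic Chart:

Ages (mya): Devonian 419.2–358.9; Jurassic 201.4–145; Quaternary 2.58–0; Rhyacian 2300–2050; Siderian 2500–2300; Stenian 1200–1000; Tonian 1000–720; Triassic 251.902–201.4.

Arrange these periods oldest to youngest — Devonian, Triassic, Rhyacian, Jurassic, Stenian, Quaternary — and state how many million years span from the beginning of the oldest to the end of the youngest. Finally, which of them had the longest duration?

Start ages (Ma): Rhyacian 2300, Stenian 1200, Devonian 419.2, Triassic 251.902, Jurassic 201.4, Quaternary 2.58.
Ordered oldest to youngest: Rhyacian, Stenian, Devonian, Triassic, Jurassic, Quaternary.
Span = 2300 − 0 = 2300 Myr.
Durations: Rhyacian 250, Stenian 200, Jurassic 56.4, Quaternary 2.58, Triassic 50.502, Devonian 60.3 → longest is Rhyacian (250 Myr).

Rhyacian → Stenian → Devonian → Triassic → Jurassic → Quaternary; total span 2300 Myr; longest is Rhyacian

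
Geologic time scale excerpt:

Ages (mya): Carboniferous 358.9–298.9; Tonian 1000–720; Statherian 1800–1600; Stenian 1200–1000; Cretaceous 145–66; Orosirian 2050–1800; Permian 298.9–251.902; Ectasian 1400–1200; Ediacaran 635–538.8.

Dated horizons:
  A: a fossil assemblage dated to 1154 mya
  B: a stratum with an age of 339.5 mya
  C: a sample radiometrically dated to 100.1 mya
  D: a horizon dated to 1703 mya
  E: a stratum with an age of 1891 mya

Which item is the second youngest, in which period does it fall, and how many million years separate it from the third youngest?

Sorted youngest-first by Ma: C (100.1), B (339.5), A (1154), D (1703), E (1891).
The second youngest is B at 339.5 Ma, which lies in 358.9–298.9 Ma: the Carboniferous.
The third youngest is A at 1154 Ma; separation = |339.5 − 1154| = 814.5 Myr.

B, in the Carboniferous; 814.5 million years to A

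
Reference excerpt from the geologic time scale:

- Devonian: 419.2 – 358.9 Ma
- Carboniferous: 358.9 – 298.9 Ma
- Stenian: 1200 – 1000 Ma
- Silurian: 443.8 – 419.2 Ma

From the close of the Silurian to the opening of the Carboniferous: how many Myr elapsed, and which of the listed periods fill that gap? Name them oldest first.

60.3 million years; Devonian

End of Silurian = 419.2 Ma; start of Carboniferous = 358.9 Ma.
Gap = 419.2 − 358.9 = 60.3 Myr.
Periods wholly inside 419.2–358.9 Ma: Devonian (419.2–358.9).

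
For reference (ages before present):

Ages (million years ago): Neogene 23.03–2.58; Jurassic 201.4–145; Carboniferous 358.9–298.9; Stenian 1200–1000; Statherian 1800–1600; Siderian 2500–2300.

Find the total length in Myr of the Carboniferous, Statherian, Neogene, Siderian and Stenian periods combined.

Duration is start − end for each: (358.9 − 298.9) + (1800 − 1600) + (23.03 − 2.58) + (2500 − 2300) + (1200 − 1000).
That is 60 + 200 + 20.45 + 200 + 200, which totals 680.45 million years.

680.45 million years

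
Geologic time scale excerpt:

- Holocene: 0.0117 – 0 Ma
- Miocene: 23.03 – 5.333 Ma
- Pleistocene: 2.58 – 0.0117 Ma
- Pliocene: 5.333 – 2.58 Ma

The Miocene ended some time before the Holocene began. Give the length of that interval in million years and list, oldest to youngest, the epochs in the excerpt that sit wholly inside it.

End of Miocene = 5.333 Ma; start of Holocene = 0.0117 Ma.
Gap = 5.333 − 0.0117 = 5.3213 Myr.
Epochs wholly inside 5.333–0.0117 Ma: Pliocene (5.333–2.58), Pleistocene (2.58–0.0117).

5.3213 million years; Pliocene, Pleistocene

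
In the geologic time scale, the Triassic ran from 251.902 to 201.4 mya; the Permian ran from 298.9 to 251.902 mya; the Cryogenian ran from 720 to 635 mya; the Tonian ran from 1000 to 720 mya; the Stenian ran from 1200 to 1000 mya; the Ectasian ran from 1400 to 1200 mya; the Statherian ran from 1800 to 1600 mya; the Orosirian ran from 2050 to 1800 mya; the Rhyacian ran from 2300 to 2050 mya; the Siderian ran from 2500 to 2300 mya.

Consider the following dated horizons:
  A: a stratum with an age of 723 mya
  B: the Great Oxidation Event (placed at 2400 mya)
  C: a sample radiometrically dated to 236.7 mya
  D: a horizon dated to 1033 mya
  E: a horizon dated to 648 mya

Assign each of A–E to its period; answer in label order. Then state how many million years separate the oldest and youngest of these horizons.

A — Tonian; B — Siderian; C — Triassic; D — Stenian; E — Cryogenian; span 2163.3 million years

Match each age against the start–end ranges in the excerpt: A = 723 Ma → Tonian (1000–720); B = 2400 Ma → Siderian (2500–2300); C = 236.7 Ma → Triassic (251.902–201.4); D = 1033 Ma → Stenian (1200–1000); E = 648 Ma → Cryogenian (720–635).
The largest age is 2400 Ma and the smallest is 236.7 Ma; their difference is 2163.3 Myr.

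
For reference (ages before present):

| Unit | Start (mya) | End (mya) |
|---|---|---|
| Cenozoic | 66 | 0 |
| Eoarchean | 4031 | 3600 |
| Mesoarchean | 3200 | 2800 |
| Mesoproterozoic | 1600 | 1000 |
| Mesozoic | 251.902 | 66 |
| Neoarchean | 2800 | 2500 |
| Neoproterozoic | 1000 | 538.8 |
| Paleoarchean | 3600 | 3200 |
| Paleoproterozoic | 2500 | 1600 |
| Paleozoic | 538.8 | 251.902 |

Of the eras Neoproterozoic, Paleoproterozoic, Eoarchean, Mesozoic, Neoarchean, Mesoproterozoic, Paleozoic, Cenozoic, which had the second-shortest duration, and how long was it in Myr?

Durations: Neoproterozoic 461.2; Paleoproterozoic 900; Eoarchean 431; Mesozoic 185.902; Neoarchean 300; Mesoproterozoic 600; Paleozoic 286.898; Cenozoic 66 Myr.
Sorted shortest-first: Cenozoic (66), Mesozoic (185.902), Paleozoic (286.898), Neoarchean (300), Eoarchean (431), Neoproterozoic (461.2), Mesoproterozoic (600), Paleoproterozoic (900).
The second shortest is Mesozoic at 185.902 Myr.

Mesozoic, 185.902 million years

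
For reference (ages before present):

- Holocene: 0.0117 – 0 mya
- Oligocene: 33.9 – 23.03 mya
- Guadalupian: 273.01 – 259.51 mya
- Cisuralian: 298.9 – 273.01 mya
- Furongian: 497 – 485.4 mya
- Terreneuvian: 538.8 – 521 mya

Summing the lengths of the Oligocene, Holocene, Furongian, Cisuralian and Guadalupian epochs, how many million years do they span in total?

Duration is start − end for each: (33.9 − 23.03) + (0.0117 − 0) + (497 − 485.4) + (298.9 − 273.01) + (273.01 − 259.51).
That is 10.87 + 0.0117 + 11.6 + 25.89 + 13.5, which totals 61.8717 million years.

61.8717 million years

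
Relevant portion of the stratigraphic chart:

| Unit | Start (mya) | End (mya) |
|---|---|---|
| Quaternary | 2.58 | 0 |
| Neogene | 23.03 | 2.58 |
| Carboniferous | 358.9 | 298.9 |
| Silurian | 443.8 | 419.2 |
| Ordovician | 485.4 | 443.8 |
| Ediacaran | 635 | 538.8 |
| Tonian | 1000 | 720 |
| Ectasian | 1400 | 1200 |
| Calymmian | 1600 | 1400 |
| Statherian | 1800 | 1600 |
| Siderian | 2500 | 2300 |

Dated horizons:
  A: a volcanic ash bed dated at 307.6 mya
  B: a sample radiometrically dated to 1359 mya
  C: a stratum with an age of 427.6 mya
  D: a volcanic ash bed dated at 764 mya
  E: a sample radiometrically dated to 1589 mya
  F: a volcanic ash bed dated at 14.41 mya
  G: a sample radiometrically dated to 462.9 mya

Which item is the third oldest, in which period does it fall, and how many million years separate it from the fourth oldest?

Sorted oldest-first by Ma: E (1589), B (1359), D (764), G (462.9), C (427.6), A (307.6), F (14.41).
The third oldest is D at 764 Ma, which lies in 1000–720 Ma: the Tonian.
The fourth oldest is G at 462.9 Ma; separation = |764 − 462.9| = 301.1 Myr.

D, in the Tonian; 301.1 million years to G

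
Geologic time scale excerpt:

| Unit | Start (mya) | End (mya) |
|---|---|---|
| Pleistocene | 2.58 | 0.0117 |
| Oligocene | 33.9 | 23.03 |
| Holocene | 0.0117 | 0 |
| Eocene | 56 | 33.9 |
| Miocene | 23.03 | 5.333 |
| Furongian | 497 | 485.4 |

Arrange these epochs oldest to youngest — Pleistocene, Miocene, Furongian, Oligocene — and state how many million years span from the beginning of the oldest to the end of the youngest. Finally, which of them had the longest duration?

Furongian, Oligocene, Miocene, Pleistocene; total span 496.9883 Myr; longest is Miocene

Start ages (Ma): Furongian 497, Oligocene 33.9, Miocene 23.03, Pleistocene 2.58.
Ordered oldest to youngest: Furongian, Oligocene, Miocene, Pleistocene.
Span = 497 − 0.0117 = 496.9883 Myr.
Durations: Furongian 11.6, Oligocene 10.87, Pleistocene 2.5683, Miocene 17.697 → longest is Miocene (17.697 Myr).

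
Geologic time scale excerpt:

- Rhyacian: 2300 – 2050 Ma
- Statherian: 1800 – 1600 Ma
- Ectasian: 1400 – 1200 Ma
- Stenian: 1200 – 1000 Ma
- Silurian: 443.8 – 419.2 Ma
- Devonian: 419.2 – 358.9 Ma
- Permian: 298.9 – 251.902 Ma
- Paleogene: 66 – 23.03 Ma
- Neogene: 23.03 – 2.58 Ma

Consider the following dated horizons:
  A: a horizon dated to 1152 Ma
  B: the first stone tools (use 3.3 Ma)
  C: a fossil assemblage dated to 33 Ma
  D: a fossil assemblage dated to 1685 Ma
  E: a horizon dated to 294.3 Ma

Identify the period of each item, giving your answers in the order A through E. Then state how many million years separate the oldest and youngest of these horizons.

A — Stenian; B — Neogene; C — Paleogene; D — Statherian; E — Permian; span 1681.7 million years

Match each age against the start–end ranges in the excerpt: A = 1152 Ma → Stenian (1200–1000); B = 3.3 Ma → Neogene (23.03–2.58); C = 33 Ma → Paleogene (66–23.03); D = 1685 Ma → Statherian (1800–1600); E = 294.3 Ma → Permian (298.9–251.902).
The largest age is 1685 Ma and the smallest is 3.3 Ma; their difference is 1681.7 Myr.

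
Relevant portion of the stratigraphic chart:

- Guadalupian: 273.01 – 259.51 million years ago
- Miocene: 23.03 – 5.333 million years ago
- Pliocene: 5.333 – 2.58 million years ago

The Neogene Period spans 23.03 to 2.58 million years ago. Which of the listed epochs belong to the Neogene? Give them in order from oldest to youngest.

Epochs with both bounds inside 23.03–2.58 Ma: Miocene (23.03–5.333), Pliocene (5.333–2.58).

Miocene, Pliocene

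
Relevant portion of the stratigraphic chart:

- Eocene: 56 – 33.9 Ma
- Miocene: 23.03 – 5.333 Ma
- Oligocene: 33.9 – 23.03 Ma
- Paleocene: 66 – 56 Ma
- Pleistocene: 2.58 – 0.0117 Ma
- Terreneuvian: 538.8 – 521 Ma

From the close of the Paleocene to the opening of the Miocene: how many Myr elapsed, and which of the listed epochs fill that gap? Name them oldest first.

32.97 million years; Eocene, Oligocene

End of Paleocene = 56 Ma; start of Miocene = 23.03 Ma.
Gap = 56 − 23.03 = 32.97 Myr.
Epochs wholly inside 56–23.03 Ma: Eocene (56–33.9), Oligocene (33.9–23.03).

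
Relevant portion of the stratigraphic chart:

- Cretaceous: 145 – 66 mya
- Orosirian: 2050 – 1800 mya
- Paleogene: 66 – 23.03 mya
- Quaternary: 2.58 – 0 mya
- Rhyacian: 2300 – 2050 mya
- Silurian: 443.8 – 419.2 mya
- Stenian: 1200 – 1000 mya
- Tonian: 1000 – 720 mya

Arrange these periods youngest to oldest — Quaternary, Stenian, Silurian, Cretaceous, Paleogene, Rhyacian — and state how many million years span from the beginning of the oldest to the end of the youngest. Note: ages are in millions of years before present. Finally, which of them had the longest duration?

Start ages (Ma): Rhyacian 2300, Stenian 1200, Silurian 443.8, Cretaceous 145, Paleogene 66, Quaternary 2.58.
Ordered youngest to oldest: Quaternary, Paleogene, Cretaceous, Silurian, Stenian, Rhyacian.
Span = 2300 − 0 = 2300 Myr.
Durations: Quaternary 2.58, Rhyacian 250, Silurian 24.6, Stenian 200, Cretaceous 79, Paleogene 42.97 → longest is Rhyacian (250 Myr).

Quaternary → Paleogene → Cretaceous → Silurian → Stenian → Rhyacian; total span 2300 Myr; longest is Rhyacian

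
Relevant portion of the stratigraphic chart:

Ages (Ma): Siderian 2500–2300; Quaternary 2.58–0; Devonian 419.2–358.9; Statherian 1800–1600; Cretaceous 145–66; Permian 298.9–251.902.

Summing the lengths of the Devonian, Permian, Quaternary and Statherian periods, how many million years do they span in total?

Duration is start − end for each: (419.2 − 358.9) + (298.9 − 251.902) + (2.58 − 0) + (1800 − 1600).
That is 60.3 + 46.998 + 2.58 + 200, which totals 309.878 million years.

309.878 million years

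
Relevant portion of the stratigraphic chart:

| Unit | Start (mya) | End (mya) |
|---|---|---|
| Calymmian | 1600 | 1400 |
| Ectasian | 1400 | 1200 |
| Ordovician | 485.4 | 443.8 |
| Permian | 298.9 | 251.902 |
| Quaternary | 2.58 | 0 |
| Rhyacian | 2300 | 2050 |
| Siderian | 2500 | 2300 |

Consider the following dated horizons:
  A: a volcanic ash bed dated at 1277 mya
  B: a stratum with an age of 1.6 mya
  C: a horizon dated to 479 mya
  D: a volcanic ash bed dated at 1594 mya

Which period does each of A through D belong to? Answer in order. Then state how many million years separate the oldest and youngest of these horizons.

A: 1277 Ma lies in 1400–1200 Ma, so Ectasian.
B: 1.6 Ma lies in 2.58–0 Ma, so Quaternary.
C: 479 Ma lies in 485.4–443.8 Ma, so Ordovician.
D: 1594 Ma lies in 1600–1400 Ma, so Calymmian.
Oldest = 1594 Ma, youngest = 1.6 Ma → span 1592.4 Myr.

A — Ectasian; B — Quaternary; C — Ordovician; D — Calymmian; span 1592.4 million years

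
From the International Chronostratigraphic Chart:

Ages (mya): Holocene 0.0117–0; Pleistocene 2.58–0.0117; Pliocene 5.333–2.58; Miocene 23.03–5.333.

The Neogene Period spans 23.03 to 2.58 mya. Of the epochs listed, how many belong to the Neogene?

Epochs inside 23.03–2.58 Ma: Miocene, Pliocene — 2 in total.

2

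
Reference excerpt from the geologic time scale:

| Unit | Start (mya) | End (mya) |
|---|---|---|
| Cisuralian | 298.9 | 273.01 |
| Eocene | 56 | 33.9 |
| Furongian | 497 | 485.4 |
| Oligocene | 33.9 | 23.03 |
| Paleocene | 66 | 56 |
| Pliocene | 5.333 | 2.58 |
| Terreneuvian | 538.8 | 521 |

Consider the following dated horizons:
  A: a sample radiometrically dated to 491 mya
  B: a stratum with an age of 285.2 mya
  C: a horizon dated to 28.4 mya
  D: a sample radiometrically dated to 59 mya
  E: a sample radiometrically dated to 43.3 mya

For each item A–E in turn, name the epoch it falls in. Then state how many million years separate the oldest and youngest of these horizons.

Match each age against the start–end ranges in the excerpt: A = 491 Ma → Furongian (497–485.4); B = 285.2 Ma → Cisuralian (298.9–273.01); C = 28.4 Ma → Oligocene (33.9–23.03); D = 59 Ma → Paleocene (66–56); E = 43.3 Ma → Eocene (56–33.9).
The largest age is 491 Ma and the smallest is 28.4 Ma; their difference is 462.6 Myr.

A — Furongian; B — Cisuralian; C — Oligocene; D — Paleocene; E — Eocene; span 462.6 million years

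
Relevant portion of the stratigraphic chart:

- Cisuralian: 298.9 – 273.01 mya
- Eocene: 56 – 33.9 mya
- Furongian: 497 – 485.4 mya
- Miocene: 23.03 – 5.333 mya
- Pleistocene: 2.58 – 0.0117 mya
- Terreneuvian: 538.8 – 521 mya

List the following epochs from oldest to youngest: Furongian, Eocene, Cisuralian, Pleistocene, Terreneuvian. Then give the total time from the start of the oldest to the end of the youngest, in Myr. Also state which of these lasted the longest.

Start ages (Ma): Terreneuvian 538.8, Furongian 497, Cisuralian 298.9, Eocene 56, Pleistocene 2.58.
Ordered oldest to youngest: Terreneuvian, Furongian, Cisuralian, Eocene, Pleistocene.
Span = 538.8 − 0.0117 = 538.7883 Myr.
Durations: Terreneuvian 17.8, Furongian 11.6, Eocene 22.1, Pleistocene 2.5683, Cisuralian 25.89 → longest is Cisuralian (25.89 Myr).

Terreneuvian → Furongian → Cisuralian → Eocene → Pleistocene; total span 538.7883 Myr; longest is Cisuralian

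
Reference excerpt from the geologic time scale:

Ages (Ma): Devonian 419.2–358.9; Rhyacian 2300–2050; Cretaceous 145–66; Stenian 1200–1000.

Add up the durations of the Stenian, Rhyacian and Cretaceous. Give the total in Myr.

Each duration: Stenian = 200; Rhyacian = 250; Cretaceous = 79.
Sum: 200 + 250 + 79 = 529 Myr.

529 million years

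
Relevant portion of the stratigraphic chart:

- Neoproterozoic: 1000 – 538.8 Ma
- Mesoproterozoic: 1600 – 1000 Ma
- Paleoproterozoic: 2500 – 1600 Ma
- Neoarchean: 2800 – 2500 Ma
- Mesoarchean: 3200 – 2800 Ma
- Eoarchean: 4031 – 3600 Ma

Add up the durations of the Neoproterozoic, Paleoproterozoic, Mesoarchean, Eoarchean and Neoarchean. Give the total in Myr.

2492.2 million years

Duration is start − end for each: (1000 − 538.8) + (2500 − 1600) + (3200 − 2800) + (4031 − 3600) + (2800 − 2500).
That is 461.2 + 900 + 400 + 431 + 300, which totals 2492.2 million years.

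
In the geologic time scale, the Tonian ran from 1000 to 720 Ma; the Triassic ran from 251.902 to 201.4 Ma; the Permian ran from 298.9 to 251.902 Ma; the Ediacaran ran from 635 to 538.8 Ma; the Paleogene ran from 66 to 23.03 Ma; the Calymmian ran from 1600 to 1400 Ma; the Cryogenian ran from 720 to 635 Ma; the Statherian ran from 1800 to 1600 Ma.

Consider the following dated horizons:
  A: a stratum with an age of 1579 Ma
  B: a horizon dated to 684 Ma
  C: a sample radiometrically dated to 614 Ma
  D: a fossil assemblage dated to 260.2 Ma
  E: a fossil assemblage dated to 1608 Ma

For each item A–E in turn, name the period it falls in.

A: 1579 Ma lies in 1600–1400 Ma, so Calymmian.
B: 684 Ma lies in 720–635 Ma, so Cryogenian.
C: 614 Ma lies in 635–538.8 Ma, so Ediacaran.
D: 260.2 Ma lies in 298.9–251.902 Ma, so Permian.
E: 1608 Ma lies in 1800–1600 Ma, so Statherian.

A — Calymmian; B — Cryogenian; C — Ediacaran; D — Permian; E — Statherian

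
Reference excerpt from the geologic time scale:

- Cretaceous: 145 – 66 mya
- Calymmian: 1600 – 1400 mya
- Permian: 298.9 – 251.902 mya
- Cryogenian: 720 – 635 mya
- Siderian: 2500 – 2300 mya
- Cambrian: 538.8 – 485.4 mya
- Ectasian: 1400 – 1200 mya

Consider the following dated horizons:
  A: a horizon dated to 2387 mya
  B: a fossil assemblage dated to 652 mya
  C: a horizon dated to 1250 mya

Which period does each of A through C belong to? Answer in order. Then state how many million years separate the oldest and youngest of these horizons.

Match each age against the start–end ranges in the excerpt: A = 2387 Ma → Siderian (2500–2300); B = 652 Ma → Cryogenian (720–635); C = 1250 Ma → Ectasian (1400–1200).
The largest age is 2387 Ma and the smallest is 652 Ma; their difference is 1735 Myr.

A — Siderian; B — Cryogenian; C — Ectasian; span 1735 million years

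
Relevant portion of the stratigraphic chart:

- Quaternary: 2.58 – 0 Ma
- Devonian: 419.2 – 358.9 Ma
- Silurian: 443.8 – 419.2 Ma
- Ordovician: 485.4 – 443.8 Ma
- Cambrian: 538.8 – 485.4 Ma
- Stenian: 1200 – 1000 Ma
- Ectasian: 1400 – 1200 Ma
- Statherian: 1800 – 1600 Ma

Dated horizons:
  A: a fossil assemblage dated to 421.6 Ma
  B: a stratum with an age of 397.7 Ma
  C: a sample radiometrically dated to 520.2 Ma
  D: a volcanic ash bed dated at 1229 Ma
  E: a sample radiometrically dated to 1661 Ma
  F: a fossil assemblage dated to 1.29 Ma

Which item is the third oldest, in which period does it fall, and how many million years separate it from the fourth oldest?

Sorted oldest-first by Ma: E (1661), D (1229), C (520.2), A (421.6), B (397.7), F (1.29).
The third oldest is C at 520.2 Ma, which lies in 538.8–485.4 Ma: the Cambrian.
The fourth oldest is A at 421.6 Ma; separation = |520.2 − 421.6| = 98.6 Myr.

C, in the Cambrian; 98.6 million years to A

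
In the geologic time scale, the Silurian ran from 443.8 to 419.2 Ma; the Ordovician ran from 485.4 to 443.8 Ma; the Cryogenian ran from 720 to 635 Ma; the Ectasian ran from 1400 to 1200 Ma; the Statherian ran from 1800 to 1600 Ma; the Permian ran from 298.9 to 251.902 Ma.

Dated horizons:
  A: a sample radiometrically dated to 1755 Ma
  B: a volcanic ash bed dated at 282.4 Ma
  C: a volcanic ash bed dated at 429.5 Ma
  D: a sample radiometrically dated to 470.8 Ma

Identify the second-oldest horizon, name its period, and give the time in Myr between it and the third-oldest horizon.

D, in the Ordovician; 41.3 million years to C

Larger Ma means older, so oldest first: A 1755 > D 470.8 > C 429.5 > B 282.4.
Counting 2 along gives D (470.8 Ma); the excerpt puts that inside the Ordovician, 485.4–443.8 Ma.
Next in line is C (429.5 Ma), and 470.8 − 429.5 = 41.3 Myr.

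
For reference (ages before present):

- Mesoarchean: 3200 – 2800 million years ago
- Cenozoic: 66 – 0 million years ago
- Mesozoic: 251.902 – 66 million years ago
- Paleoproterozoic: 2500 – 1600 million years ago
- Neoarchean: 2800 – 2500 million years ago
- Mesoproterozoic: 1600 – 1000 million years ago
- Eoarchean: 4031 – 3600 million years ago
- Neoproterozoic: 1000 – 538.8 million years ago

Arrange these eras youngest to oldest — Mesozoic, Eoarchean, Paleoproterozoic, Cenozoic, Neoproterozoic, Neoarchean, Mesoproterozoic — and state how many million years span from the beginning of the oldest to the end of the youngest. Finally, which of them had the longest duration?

Start ages (Ma): Eoarchean 4031, Neoarchean 2800, Paleoproterozoic 2500, Mesoproterozoic 1600, Neoproterozoic 1000, Mesozoic 251.902, Cenozoic 66.
Ordered youngest to oldest: Cenozoic, Mesozoic, Neoproterozoic, Mesoproterozoic, Paleoproterozoic, Neoarchean, Eoarchean.
Span = 4031 − 0 = 4031 Myr.
Durations: Cenozoic 66, Neoarchean 300, Eoarchean 431, Mesozoic 185.902, Neoproterozoic 461.2, Mesoproterozoic 600, Paleoproterozoic 900 → longest is Paleoproterozoic (900 Myr).

Cenozoic → Mesozoic → Neoproterozoic → Mesoproterozoic → Paleoproterozoic → Neoarchean → Eoarchean; total span 4031 Myr; longest is Paleoproterozoic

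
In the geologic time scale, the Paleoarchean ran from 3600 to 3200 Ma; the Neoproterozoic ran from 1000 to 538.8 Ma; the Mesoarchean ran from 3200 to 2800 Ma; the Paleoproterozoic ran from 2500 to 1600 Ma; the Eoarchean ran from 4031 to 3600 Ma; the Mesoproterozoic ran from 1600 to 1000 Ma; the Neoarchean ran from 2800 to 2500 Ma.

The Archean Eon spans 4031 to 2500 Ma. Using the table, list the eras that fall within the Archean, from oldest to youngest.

Eoarchean, Paleoarchean, Mesoarchean, Neoarchean

Eras with both bounds inside 4031–2500 Ma: Eoarchean (4031–3600), Paleoarchean (3600–3200), Mesoarchean (3200–2800), Neoarchean (2800–2500).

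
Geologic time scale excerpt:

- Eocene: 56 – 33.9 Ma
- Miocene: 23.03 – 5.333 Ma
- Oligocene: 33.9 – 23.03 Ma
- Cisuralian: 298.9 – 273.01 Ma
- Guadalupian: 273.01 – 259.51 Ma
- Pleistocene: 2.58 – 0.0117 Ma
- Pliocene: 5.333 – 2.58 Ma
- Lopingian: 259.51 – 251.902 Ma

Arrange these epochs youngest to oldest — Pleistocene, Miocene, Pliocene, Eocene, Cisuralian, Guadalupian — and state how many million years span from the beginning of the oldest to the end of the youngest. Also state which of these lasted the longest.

Pleistocene → Pliocene → Miocene → Eocene → Guadalupian → Cisuralian; total span 298.8883 Myr; longest is Cisuralian

From the excerpt: Pleistocene 2.58–0.0117; Miocene 23.03–5.333; Pliocene 5.333–2.58; Eocene 56–33.9; Cisuralian 298.9–273.01; Guadalupian 273.01–259.51 (Ma).
Larger Ma is earlier, so the oldest is Cisuralian and the youngest is Pleistocene; youngest to oldest: Pleistocene, Pliocene, Miocene, Eocene, Guadalupian, Cisuralian.
Oldest start 298.9 minus youngest end 0.0117 gives 298.8883 Myr overall.
Individual lengths (start − end): Pleistocene 2.5683; Guadalupian 13.5; Pliocene 2.753; Eocene 22.1; Cisuralian 25.89; Miocene 17.697. The largest is Cisuralian at 25.89 Myr.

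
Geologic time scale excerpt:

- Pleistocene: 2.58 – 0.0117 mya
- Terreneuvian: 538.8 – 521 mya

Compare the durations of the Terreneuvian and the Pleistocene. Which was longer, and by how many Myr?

Terreneuvian, by 15.2317 million years

Terreneuvian: 538.8 − 521 = 17.8 Myr.
Pleistocene: 2.58 − 0.0117 = 2.5683 Myr.
Difference: 17.8 − 2.5683 = 15.2317 Myr, so the Terreneuvian was longer.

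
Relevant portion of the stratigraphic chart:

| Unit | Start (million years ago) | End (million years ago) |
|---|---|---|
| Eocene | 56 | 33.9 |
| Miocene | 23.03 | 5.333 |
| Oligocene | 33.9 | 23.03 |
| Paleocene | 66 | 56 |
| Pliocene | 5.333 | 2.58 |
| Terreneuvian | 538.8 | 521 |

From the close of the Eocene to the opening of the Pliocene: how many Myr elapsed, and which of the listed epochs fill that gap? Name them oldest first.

28.567 million years; Oligocene, Miocene

The Eocene closes at 33.9 Ma and the Pliocene opens at 5.333 Ma, so the interval is 33.9 − 5.333 = 28.567 Myr.
An epoch fits inside if it starts at or after 33.9 Ma and ends at or before 5.333 Ma; oldest first that gives Oligocene, Miocene.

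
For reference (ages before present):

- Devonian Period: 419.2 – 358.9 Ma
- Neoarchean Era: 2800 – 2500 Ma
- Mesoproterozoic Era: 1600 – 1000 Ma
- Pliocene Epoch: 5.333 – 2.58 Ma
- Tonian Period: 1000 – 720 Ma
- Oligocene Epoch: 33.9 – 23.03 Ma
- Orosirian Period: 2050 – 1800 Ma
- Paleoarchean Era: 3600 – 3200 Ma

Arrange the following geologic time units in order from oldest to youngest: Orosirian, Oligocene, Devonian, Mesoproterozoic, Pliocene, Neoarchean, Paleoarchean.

Paleoarchean → Neoarchean → Orosirian → Mesoproterozoic → Devonian → Oligocene → Pliocene

Sorting by start age (descending Ma, since larger Ma = older): Paleoarchean began 3600, Neoarchean began 2800, Orosirian began 2050, Mesoproterozoic began 1600, Devonian began 419.2, Oligocene began 33.9, Pliocene began 5.333.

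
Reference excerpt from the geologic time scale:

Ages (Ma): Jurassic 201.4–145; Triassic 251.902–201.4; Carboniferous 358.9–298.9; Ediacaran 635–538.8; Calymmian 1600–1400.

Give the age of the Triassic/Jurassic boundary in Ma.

201.4 Ma

The Triassic ends and the Jurassic begins at 201.4 Ma.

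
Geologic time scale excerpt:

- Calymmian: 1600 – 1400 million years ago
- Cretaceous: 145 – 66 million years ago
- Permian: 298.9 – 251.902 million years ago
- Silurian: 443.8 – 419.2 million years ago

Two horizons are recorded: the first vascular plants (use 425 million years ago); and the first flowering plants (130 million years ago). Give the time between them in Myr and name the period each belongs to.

Elapsed time: 425 − 130 = 295 Myr.
425 Ma lies within 443.8–419.2 Ma: Silurian.
130 Ma lies within 145–66 Ma: Cretaceous.

295 million years apart; the first in the Silurian, the second in the Cretaceous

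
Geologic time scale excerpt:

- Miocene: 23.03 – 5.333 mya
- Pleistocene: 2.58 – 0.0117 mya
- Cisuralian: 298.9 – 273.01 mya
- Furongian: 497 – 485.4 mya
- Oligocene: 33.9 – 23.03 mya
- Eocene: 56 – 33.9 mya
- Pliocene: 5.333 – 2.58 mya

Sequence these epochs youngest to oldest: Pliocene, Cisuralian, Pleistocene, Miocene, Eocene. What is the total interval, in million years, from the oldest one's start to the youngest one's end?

From the excerpt: Pliocene 5.333–2.58; Cisuralian 298.9–273.01; Pleistocene 2.58–0.0117; Miocene 23.03–5.333; Eocene 56–33.9 (Ma).
Larger Ma is earlier, so the oldest is Cisuralian and the youngest is Pleistocene; youngest to oldest: Pleistocene, Pliocene, Miocene, Eocene, Cisuralian.
Oldest start 298.9 minus youngest end 0.0117 gives 298.8883 Myr overall.

Pleistocene → Pliocene → Miocene → Eocene → Cisuralian; total span 298.8883 Myr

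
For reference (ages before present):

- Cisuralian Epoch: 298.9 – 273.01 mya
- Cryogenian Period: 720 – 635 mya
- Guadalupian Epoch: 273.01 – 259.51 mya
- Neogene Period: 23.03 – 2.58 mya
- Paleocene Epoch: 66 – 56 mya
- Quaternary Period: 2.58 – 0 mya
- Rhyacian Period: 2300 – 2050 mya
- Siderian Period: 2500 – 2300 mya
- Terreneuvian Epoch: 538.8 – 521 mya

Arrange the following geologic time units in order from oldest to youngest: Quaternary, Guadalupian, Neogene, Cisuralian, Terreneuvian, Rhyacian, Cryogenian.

Sorting by start age (descending Ma, since larger Ma = older): Rhyacian began 2300, Cryogenian began 720, Terreneuvian began 538.8, Cisuralian began 298.9, Guadalupian began 273.01, Neogene began 23.03, Quaternary began 2.58.

Rhyacian, Cryogenian, Terreneuvian, Cisuralian, Guadalupian, Neogene, Quaternary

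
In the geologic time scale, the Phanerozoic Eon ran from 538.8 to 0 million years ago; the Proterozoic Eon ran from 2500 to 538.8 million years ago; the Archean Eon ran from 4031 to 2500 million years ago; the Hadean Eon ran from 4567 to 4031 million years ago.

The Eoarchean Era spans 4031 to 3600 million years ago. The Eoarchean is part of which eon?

The Eoarchean (4031–3600 Ma) lies entirely within 4031–2500 Ma, the Archean Eon.

Archean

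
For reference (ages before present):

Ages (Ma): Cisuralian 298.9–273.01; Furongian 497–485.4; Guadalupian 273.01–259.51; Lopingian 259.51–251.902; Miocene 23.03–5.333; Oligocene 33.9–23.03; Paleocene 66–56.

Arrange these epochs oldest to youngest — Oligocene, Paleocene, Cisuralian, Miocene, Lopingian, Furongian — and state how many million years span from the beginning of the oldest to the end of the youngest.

Furongian → Cisuralian → Lopingian → Paleocene → Oligocene → Miocene; total span 491.667 Myr

From the excerpt: Oligocene 33.9–23.03; Paleocene 66–56; Cisuralian 298.9–273.01; Miocene 23.03–5.333; Lopingian 259.51–251.902; Furongian 497–485.4 (Ma).
Larger Ma is earlier, so the oldest is Furongian and the youngest is Miocene; oldest to youngest: Furongian, Cisuralian, Lopingian, Paleocene, Oligocene, Miocene.
Oldest start 497 minus youngest end 5.333 gives 491.667 Myr overall.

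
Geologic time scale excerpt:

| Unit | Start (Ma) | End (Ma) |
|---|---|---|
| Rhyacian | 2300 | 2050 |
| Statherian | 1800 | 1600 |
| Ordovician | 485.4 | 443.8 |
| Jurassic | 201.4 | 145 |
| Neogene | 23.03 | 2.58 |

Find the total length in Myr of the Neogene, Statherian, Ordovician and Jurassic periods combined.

Duration is start − end for each: (23.03 − 2.58) + (1800 − 1600) + (485.4 − 443.8) + (201.4 − 145).
That is 20.45 + 200 + 41.6 + 56.4, which totals 318.45 million years.

318.45 million years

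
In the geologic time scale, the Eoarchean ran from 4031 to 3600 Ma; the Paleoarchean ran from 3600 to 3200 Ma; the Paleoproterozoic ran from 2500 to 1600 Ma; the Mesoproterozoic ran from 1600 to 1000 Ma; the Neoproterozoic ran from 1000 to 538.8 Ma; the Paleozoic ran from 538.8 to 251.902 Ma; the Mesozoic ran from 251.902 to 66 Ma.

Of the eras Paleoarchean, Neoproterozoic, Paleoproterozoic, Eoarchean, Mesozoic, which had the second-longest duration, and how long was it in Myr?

Neoproterozoic, 461.2 million years

Start − end for each: Paleoarchean 3600 − 3200 = 400; Neoproterozoic 1000 − 538.8 = 461.2; Paleoproterozoic 2500 − 1600 = 900; Eoarchean 4031 − 3600 = 431; Mesozoic 251.902 − 66 = 185.902.
Ranking these from longest: Paleoproterozoic > Neoproterozoic > Eoarchean > Paleoarchean > Mesozoic.
Position 2 in that ranking is Neoproterozoic, which lasted 461.2 Myr.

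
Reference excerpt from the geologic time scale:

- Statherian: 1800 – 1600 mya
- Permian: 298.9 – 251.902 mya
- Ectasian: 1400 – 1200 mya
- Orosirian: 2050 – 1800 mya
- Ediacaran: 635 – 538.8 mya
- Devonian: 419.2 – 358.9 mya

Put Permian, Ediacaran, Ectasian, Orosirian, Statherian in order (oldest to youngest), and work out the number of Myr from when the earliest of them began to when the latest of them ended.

Start ages (Ma): Orosirian 2050, Statherian 1800, Ectasian 1400, Ediacaran 635, Permian 298.9.
Ordered oldest to youngest: Orosirian, Statherian, Ectasian, Ediacaran, Permian.
Span = 2050 − 251.902 = 1798.098 Myr.

Orosirian → Statherian → Ectasian → Ediacaran → Permian; total span 1798.098 Myr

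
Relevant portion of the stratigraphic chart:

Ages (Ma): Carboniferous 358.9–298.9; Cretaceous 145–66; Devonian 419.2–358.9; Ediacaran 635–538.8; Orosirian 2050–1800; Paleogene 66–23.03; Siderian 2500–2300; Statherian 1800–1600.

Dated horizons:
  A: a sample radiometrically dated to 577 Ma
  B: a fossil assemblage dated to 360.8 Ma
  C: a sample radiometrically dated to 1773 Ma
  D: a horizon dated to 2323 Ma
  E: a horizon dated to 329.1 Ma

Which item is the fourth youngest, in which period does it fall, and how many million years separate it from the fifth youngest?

C, in the Statherian; 550 million years to D

Smaller Ma means younger, so youngest first: E 329.1 < B 360.8 < A 577 < C 1773 < D 2323.
Counting 4 along gives C (1773 Ma); the excerpt puts that inside the Statherian, 1800–1600 Ma.
Next in line is D (2323 Ma), and 2323 − 1773 = 550 Myr.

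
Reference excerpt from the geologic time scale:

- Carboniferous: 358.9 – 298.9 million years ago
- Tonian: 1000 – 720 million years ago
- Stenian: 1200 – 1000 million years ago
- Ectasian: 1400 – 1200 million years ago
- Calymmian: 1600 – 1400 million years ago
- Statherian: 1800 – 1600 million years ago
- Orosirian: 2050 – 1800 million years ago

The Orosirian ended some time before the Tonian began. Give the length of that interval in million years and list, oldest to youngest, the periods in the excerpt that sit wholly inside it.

800 million years; Statherian, Calymmian, Ectasian, Stenian

End of Orosirian = 1800 Ma; start of Tonian = 1000 Ma.
Gap = 1800 − 1000 = 800 Myr.
Periods wholly inside 1800–1000 Ma: Statherian (1800–1600), Calymmian (1600–1400), Ectasian (1400–1200), Stenian (1200–1000).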